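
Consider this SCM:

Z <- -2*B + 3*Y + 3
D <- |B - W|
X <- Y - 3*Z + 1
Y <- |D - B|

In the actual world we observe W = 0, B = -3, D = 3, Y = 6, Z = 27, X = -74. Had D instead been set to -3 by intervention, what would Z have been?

9

do(D=-3) replaces the equation D <- |B - W| with the constant D = -3.
Y = |D - B|  [with D=-3, B=-3]  = 0
Z = -2*B + 3*Y + 3  [with B=-3, Y=0]  = 9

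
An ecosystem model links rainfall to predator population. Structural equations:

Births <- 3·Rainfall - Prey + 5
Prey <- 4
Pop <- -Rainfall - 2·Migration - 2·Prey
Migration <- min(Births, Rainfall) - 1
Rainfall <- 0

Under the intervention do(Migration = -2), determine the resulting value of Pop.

Intervening sets Migration = -2 and removes its equation (Migration <- min(Births, Rainfall) - 1).
Pop = -Rainfall - 2·Migration - 2·Prey  [with Rainfall=0, Migration=-2, Prey=4]  = -4

-4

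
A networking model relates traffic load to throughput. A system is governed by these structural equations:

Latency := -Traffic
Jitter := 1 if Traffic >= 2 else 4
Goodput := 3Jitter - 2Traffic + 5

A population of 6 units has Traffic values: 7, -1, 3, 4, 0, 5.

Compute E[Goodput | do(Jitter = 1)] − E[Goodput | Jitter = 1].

do(Jitter=1) breaks Jitter's dependence on Traffic. With Jitter=1 fixed, Goodput across the units is -6, 10, 2, 0, 8, -2, mean 2.
E[Goodput|Jitter=1] averages over only the 4 units with Jitter=1 (Traffic = 7, 3, 4, 5): Goodput = -6, 2, 0, -2, mean -1.5.
Difference = 2 − (-1.5) = 3.5.

3.5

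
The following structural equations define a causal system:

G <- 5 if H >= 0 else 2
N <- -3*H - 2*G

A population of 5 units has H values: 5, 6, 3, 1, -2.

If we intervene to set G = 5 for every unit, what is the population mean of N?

The intervention sets G=5 in all 5 units regardless of H. Recomputing N per unit gives -25, -28, -19, -13, -4; average -17.8.

-17.8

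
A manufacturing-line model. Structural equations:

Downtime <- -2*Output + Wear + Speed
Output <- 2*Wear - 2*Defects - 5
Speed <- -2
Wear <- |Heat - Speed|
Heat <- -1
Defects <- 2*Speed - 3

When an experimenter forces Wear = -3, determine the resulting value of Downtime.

The intervention breaks the incoming arrows to Wear: Wear <- |Heat - Speed| no longer applies, and Wear = -3.
Defects = 2*Speed - 3  [with Speed=-2]  = -7
Output = 2*Wear - 2*Defects - 5  [with Wear=-3, Defects=-7]  = 3
Downtime = -2*Output + Wear + Speed  [with Output=3, Wear=-3, Speed=-2]  = -11

-11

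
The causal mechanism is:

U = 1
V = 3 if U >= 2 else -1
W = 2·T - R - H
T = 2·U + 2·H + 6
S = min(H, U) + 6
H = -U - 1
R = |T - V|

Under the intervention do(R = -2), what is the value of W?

12

Intervening sets R = -2 and removes its equation (R = |T - V|).
H = -U - 1  [with U=1]  = -2
T = 2·U + 2·H + 6  [with U=1, H=-2]  = 4
W = 2·T - R - H  [with T=4, R=-2, H=-2]  = 12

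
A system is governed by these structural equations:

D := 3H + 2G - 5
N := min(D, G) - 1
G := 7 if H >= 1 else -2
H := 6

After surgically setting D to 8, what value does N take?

6

The intervention breaks the incoming arrows to D: D := 3H + 2G - 5 no longer applies, and D = 8.
G = 7 if H >= 1 else -2  [with H=6]  = 7
N = min(D, G) - 1  [with D=8, G=7]  = 6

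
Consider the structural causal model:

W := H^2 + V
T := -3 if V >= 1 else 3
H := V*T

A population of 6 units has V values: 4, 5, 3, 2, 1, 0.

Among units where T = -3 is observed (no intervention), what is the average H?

Observing T=-3 restricts to units where T's equation naturally yields -3: V ∈ {4, 5, 3, 2, 1}. In that subpopulation H = -12, -15, -9, -6, -3, mean -9.

-9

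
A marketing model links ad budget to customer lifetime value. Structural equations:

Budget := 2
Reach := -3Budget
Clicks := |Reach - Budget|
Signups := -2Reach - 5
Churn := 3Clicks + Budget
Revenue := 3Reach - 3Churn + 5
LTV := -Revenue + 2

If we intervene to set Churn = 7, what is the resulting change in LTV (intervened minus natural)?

-57

Under do(Churn=7), the mechanism Churn := 3Clicks + Budget is discarded; Churn is fixed at 7.
Reach = -3Budget  [with Budget=2]  = -6
Revenue = 3Reach - 3Churn + 5  [with Reach=-6, Churn=7]  = -34
LTV = -Revenue + 2  [with Revenue=-34]  = 36
Without intervention: Reach = -3Budget  [with Budget=2]  = -6; Clicks = |Reach - Budget|  [with Reach=-6, Budget=2]  = 8; Churn = 3Clicks + Budget  [with Clicks=8, Budget=2]  = 26; Revenue = 3Reach - 3Churn + 5  [with Reach=-6, Churn=26]  = -91; LTV = -Revenue + 2  [with Revenue=-91]  = 93.
Change = 36 − 93 = -57.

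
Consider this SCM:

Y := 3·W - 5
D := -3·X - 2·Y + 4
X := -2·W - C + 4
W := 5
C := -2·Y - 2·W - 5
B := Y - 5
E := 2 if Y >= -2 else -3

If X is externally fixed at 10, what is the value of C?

Under do(X=10), the mechanism X := -2·W - C + 4 is discarded; X is fixed at 10.
Since C is not a descendant of the intervened variable, it is unaffected.
Y = 3·W - 5  [with W=5]  = 10
C = -2·Y - 2·W - 5  [with Y=10, W=5]  = -35

-35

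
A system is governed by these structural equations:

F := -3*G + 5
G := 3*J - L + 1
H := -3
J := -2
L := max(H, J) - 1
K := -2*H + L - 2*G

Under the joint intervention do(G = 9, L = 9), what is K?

The joint intervention fixes G = 9, L = 9, removing each variable's own equation.
K = -2*H + L - 2*G  [with H=-3, L=9, G=9]  = -3

-3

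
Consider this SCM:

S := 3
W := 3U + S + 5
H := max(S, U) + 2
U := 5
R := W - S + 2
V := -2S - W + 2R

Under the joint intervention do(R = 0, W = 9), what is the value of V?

-15

The joint intervention fixes R = 0, W = 9, removing each variable's own equation.
V = -2S - W + 2R  [with S=3, W=9, R=0]  = -15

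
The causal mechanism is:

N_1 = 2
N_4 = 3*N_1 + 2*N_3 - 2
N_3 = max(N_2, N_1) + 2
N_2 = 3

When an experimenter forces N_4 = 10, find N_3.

Under do(N_4=10), the mechanism N_4 = 3*N_1 + 2*N_3 - 2 is discarded; N_4 is fixed at 10.
Since N_3 is not a descendant of the intervened variable, it is unaffected.
N_3 = max(N_2, N_1) + 2  [with N_2=3, N_1=2]  = 5

5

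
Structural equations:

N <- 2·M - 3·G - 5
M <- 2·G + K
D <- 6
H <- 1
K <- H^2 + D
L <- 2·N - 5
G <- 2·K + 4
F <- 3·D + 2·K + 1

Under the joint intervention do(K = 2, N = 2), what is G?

8

Setting K = 2, N = 2 by intervention discards those variables' equations.
G = 2·K + 4  [with K=2]  = 8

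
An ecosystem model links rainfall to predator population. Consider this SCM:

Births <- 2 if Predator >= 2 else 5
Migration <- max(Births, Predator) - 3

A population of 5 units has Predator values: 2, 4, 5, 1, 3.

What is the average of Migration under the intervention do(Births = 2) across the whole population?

do(Births=2) breaks Births's dependence on Predator. With Births=2 fixed, Migration across the units is -1, 1, 2, -1, 0, mean 0.2.

0.2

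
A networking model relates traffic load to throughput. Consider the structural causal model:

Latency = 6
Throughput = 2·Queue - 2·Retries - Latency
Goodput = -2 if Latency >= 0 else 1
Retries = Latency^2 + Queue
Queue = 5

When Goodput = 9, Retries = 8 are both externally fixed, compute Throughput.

-12

Under do(Goodput = 9, Retries = 8), each intervened variable's structural equation is replaced by its fixed value.
Throughput = 2·Queue - 2·Retries - Latency  [with Queue=5, Retries=8, Latency=6]  = -12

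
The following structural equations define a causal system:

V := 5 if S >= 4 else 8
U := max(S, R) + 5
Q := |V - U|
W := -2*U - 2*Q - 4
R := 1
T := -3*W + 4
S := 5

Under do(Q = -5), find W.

-14

The intervention breaks the incoming arrows to Q: Q := |V - U| no longer applies, and Q = -5.
U = max(S, R) + 5  [with S=5, R=1]  = 10
W = -2*U - 2*Q - 4  [with U=10, Q=-5]  = -14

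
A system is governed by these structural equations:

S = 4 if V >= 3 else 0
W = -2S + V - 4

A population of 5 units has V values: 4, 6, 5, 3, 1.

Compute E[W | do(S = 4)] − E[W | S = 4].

The intervention sets S=4 in all 5 units regardless of V. Recomputing W per unit gives -8, -6, -7, -9, -11; average -8.2.
Conditioning on S=4 selects the 4 unit(s) with V ∈ {4, 6, 5, 3}. Their W values: -8, -6, -7, -9. Mean = -7.5.
Difference = -8.2 − (-7.5) = -0.7.

-0.7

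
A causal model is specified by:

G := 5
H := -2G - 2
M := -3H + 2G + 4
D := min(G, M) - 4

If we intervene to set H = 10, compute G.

5

Under do(H=10), the mechanism H := -2G - 2 is discarded; H is fixed at 10.
G is not downstream of the intervention, so its value is determined by the original equations.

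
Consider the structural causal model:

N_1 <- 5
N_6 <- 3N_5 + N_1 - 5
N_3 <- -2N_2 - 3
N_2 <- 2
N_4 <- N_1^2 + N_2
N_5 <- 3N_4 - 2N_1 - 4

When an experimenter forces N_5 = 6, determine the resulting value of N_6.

18

The intervention breaks the incoming arrows to N_5: N_5 <- 3N_4 - 2N_1 - 4 no longer applies, and N_5 = 6.
N_6 = 3N_5 + N_1 - 5  [with N_5=6, N_1=5]  = 18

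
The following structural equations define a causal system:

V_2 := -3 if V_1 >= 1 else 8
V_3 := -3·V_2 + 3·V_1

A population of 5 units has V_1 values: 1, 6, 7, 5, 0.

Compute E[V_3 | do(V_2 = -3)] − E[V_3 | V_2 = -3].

Every unit gets V_2=-3 under the intervention. V_3 values become 12, 27, 30, 24, 9; E[V_3|do(V_2=-3)] = 20.4.
Conditioning on V_2=-3 selects the 4 unit(s) with V_1 ∈ {1, 6, 7, 5}. Their V_3 values: 12, 27, 30, 24. Mean = 23.25.
Difference = 20.4 − 23.25 = -2.85.

-2.85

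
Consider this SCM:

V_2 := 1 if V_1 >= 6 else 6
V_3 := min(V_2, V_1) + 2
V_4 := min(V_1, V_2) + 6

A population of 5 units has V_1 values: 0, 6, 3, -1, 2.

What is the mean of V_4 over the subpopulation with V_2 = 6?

Conditioning on V_2=6 selects the 4 unit(s) with V_1 ∈ {0, 3, -1, 2}. Their V_4 values: 6, 9, 5, 8. Mean = 7.

7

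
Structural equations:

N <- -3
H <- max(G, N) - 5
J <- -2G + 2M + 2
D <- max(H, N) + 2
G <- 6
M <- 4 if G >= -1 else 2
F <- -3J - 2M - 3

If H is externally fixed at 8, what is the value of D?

10

The intervention breaks the incoming arrows to H: H <- max(G, N) - 5 no longer applies, and H = 8.
D = max(H, N) + 2  [with H=8, N=-3]  = 10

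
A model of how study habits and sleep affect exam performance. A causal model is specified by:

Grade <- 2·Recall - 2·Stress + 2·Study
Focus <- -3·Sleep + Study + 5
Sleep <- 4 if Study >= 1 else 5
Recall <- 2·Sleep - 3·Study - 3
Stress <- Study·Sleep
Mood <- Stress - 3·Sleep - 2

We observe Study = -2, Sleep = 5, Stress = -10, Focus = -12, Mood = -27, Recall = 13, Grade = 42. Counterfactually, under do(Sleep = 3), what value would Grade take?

26

Under do(Sleep=3), the mechanism Sleep <- 4 if Study >= 1 else 5 is discarded; Sleep is fixed at 3.
Stress = Study·Sleep  [with Study=-2, Sleep=3]  = -6
Recall = 2·Sleep - 3·Study - 3  [with Sleep=3, Study=-2]  = 9
Grade = 2·Recall - 2·Stress + 2·Study  [with Recall=9, Stress=-6, Study=-2]  = 26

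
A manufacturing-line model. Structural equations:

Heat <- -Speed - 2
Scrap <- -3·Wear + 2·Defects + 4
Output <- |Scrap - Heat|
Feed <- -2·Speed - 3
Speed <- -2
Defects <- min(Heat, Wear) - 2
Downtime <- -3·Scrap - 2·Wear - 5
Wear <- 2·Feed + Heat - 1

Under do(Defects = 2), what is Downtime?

-22

do(Defects=2) replaces the equation Defects <- min(Heat, Wear) - 2 with the constant Defects = 2.
Feed = -2·Speed - 3  [with Speed=-2]  = 1
Heat = -Speed - 2  [with Speed=-2]  = 0
Wear = 2·Feed + Heat - 1  [with Feed=1, Heat=0]  = 1
Scrap = -3·Wear + 2·Defects + 4  [with Wear=1, Defects=2]  = 5
Downtime = -3·Scrap - 2·Wear - 5  [with Scrap=5, Wear=1]  = -22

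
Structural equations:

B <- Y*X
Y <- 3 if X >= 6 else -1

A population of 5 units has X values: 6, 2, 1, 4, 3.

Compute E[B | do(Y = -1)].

do(Y=-1) breaks Y's dependence on X. With Y=-1 fixed, B across the units is -6, -2, -1, -4, -3, mean -3.2.

-3.2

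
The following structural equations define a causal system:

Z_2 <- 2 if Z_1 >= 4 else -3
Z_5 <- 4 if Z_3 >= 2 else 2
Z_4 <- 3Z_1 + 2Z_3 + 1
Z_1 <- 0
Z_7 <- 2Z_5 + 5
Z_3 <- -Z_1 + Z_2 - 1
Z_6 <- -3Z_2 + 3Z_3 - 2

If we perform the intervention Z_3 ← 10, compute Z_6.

The intervention breaks the incoming arrows to Z_3: Z_3 <- -Z_1 + Z_2 - 1 no longer applies, and Z_3 = 10.
Z_2 = 2 if Z_1 >= 4 else -3  [with Z_1=0]  = -3
Z_6 = -3Z_2 + 3Z_3 - 2  [with Z_2=-3, Z_3=10]  = 37

37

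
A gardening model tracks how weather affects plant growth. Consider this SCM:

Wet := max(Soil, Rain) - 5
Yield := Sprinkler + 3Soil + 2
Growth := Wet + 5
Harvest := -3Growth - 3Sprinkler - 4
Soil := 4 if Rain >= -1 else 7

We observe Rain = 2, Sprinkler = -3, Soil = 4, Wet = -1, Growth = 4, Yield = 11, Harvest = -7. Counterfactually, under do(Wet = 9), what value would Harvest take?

-37

The intervention breaks the incoming arrows to Wet: Wet := max(Soil, Rain) - 5 no longer applies, and Wet = 9.
Growth = Wet + 5  [with Wet=9]  = 14
Harvest = -3Growth - 3Sprinkler - 4  [with Growth=14, Sprinkler=-3]  = -37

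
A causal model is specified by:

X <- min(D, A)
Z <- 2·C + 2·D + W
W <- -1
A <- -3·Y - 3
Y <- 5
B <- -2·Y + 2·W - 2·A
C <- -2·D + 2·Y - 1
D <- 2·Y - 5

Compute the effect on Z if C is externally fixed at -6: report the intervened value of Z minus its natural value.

Intervening sets C = -6 and removes its equation (C <- -2·D + 2·Y - 1).
D = 2·Y - 5  [with Y=5]  = 5
Z = 2·C + 2·D + W  [with C=-6, D=5, W=-1]  = -3
Without intervention: D = 2·Y - 5  [with Y=5]  = 5; C = -2·D + 2·Y - 1  [with D=5, Y=5]  = -1; Z = 2·C + 2·D + W  [with C=-1, D=5, W=-1]  = 7.
Change = -3 − 7 = -10.

-10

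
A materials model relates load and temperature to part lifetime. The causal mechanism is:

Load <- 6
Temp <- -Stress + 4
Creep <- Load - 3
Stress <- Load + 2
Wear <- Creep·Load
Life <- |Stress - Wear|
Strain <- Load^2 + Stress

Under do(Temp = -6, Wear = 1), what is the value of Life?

Setting Temp = -6, Wear = 1 by intervention discards those variables' equations.
Stress = Load + 2  [with Load=6]  = 8
Life = |Stress - Wear|  [with Stress=8, Wear=1]  = 7

7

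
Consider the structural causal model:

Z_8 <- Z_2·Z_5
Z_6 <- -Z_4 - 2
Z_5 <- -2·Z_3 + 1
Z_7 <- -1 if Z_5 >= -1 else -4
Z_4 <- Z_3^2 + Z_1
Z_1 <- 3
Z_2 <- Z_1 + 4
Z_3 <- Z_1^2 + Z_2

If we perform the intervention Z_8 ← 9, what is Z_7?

-4

Intervening sets Z_8 = 9 and removes its equation (Z_8 <- Z_2·Z_5).
Since Z_7 is not a descendant of the intervened variable, it is unaffected.
Z_2 = Z_1 + 4  [with Z_1=3]  = 7
Z_3 = Z_1^2 + Z_2  [with Z_1=3, Z_2=7]  = 16
Z_5 = -2·Z_3 + 1  [with Z_3=16]  = -31
Z_7 = -1 if Z_5 >= -1 else -4  [with Z_5=-31]  = -4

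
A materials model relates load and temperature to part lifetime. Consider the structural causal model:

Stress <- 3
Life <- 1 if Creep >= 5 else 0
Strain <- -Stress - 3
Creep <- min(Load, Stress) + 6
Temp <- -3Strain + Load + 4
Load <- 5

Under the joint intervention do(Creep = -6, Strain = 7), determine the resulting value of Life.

0

The joint intervention fixes Creep = -6, Strain = 7, removing each variable's own equation.
Life = 1 if Creep >= 5 else 0  [with Creep=-6]  = 0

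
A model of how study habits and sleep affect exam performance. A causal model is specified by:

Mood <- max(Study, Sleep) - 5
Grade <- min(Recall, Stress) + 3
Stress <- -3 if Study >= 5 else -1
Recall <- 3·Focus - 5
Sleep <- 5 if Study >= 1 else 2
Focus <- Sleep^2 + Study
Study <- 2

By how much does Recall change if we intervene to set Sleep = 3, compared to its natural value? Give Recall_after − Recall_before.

-48

Under do(Sleep=3), the mechanism Sleep <- 5 if Study >= 1 else 2 is discarded; Sleep is fixed at 3.
Focus = Sleep^2 + Study  [with Sleep=3, Study=2]  = 11
Recall = 3·Focus - 5  [with Focus=11]  = 28
Without intervention: Sleep = 5 if Study >= 1 else 2  [with Study=2]  = 5; Focus = Sleep^2 + Study  [with Sleep=5, Study=2]  = 27; Recall = 3·Focus - 5  [with Focus=27]  = 76.
Change = 28 − 76 = -48.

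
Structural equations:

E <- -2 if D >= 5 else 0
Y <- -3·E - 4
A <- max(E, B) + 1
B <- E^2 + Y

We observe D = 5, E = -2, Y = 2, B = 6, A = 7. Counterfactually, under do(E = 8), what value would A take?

do(E=8) replaces the equation E <- -2 if D >= 5 else 0 with the constant E = 8.
Y = -3·E - 4  [with E=8]  = -28
B = E^2 + Y  [with E=8, Y=-28]  = 36
A = max(E, B) + 1  [with E=8, B=36]  = 37

37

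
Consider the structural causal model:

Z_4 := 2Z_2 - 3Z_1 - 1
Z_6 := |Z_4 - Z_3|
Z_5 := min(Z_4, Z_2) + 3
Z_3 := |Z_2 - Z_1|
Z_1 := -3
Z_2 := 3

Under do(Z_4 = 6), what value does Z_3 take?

6

Under do(Z_4=6), the mechanism Z_4 := 2Z_2 - 3Z_1 - 1 is discarded; Z_4 is fixed at 6.
Since Z_3 is not a descendant of the intervened variable, it is unaffected.
Z_3 = |Z_2 - Z_1|  [with Z_2=3, Z_1=-3]  = 6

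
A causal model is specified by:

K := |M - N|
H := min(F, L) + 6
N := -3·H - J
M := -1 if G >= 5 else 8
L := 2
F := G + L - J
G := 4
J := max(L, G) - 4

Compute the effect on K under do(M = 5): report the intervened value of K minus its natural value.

-3

do(M=5) replaces the equation M := -1 if G >= 5 else 8 with the constant M = 5.
J = max(L, G) - 4  [with L=2, G=4]  = 0
F = G + L - J  [with G=4, L=2, J=0]  = 6
H = min(F, L) + 6  [with F=6, L=2]  = 8
N = -3·H - J  [with H=8, J=0]  = -24
K = |M - N|  [with M=5, N=-24]  = 29
Without intervention: J = max(L, G) - 4  [with L=2, G=4]  = 0; M = -1 if G >= 5 else 8  [with G=4]  = 8; F = G + L - J  [with G=4, L=2, J=0]  = 6; H = min(F, L) + 6  [with F=6, L=2]  = 8; N = -3·H - J  [with H=8, J=0]  = -24; K = |M - N|  [with M=8, N=-24]  = 32.
Change = 29 − 32 = -3.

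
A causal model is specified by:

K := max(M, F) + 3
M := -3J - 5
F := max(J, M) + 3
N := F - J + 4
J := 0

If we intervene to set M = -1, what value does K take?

Under do(M=-1), the mechanism M := -3J - 5 is discarded; M is fixed at -1.
F = max(J, M) + 3  [with J=0, M=-1]  = 3
K = max(M, F) + 3  [with M=-1, F=3]  = 6

6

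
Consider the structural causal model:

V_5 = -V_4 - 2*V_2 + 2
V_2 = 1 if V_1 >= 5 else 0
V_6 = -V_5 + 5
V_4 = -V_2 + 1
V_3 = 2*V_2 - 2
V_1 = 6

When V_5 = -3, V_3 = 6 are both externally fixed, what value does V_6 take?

The joint intervention fixes V_5 = -3, V_3 = 6, removing each variable's own equation.
V_6 = -V_5 + 5  [with V_5=-3]  = 8

8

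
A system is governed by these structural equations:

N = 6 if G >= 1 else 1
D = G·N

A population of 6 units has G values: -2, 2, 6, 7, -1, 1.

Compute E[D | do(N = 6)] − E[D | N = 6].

do(N=6) breaks N's dependence on G. With N=6 fixed, D across the units is -12, 12, 36, 42, -6, 6, mean 13.
Observing N=6 restricts to units where N's equation naturally yields 6: G ∈ {2, 6, 7, 1}. In that subpopulation D = 12, 36, 42, 6, mean 24.
Difference = 13 − 24 = -11.

-11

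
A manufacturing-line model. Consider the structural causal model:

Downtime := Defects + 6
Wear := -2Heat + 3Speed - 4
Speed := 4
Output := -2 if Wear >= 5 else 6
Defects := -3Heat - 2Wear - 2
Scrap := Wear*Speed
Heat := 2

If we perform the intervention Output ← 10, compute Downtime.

-10

Intervening sets Output = 10 and removes its equation (Output := -2 if Wear >= 5 else 6).
No directed path runs from Output to Downtime, so Downtime keeps its natural value.
Wear = -2Heat + 3Speed - 4  [with Heat=2, Speed=4]  = 4
Defects = -3Heat - 2Wear - 2  [with Heat=2, Wear=4]  = -16
Downtime = Defects + 6  [with Defects=-16]  = -10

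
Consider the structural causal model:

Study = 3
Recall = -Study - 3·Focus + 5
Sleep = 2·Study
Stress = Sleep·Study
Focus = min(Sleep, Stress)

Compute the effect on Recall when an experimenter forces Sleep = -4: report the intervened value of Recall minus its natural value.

do(Sleep=-4) replaces the equation Sleep = 2·Study with the constant Sleep = -4.
Stress = Sleep·Study  [with Sleep=-4, Study=3]  = -12
Focus = min(Sleep, Stress)  [with Sleep=-4, Stress=-12]  = -12
Recall = -Study - 3·Focus + 5  [with Study=3, Focus=-12]  = 38
Without intervention: Sleep = 2·Study  [with Study=3]  = 6; Stress = Sleep·Study  [with Sleep=6, Study=3]  = 18; Focus = min(Sleep, Stress)  [with Sleep=6, Stress=18]  = 6; Recall = -Study - 3·Focus + 5  [with Study=3, Focus=6]  = -16.
Change = 38 − (-16) = 54.

54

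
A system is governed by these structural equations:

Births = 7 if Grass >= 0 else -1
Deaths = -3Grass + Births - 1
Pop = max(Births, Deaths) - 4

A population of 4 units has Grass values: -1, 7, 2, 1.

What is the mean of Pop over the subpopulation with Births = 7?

3

E[Pop|Births=7] averages over only the 3 units with Births=7 (Grass = 7, 2, 1): Pop = 3, 3, 3, mean 3.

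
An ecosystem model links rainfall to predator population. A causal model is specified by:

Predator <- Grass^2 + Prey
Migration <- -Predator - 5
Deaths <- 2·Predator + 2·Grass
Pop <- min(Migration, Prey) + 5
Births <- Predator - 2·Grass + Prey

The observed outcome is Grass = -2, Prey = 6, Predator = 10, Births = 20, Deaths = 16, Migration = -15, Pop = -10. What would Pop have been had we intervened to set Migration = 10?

Intervening sets Migration = 10 and removes its equation (Migration <- -Predator - 5).
Pop = min(Migration, Prey) + 5  [with Migration=10, Prey=6]  = 11

11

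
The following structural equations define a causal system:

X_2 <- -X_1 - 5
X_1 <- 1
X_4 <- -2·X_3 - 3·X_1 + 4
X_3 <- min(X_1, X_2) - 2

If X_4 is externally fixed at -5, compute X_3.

Under do(X_4=-5), the mechanism X_4 <- -2·X_3 - 3·X_1 + 4 is discarded; X_4 is fixed at -5.
Since X_3 is not a descendant of the intervened variable, it is unaffected.
X_2 = -X_1 - 5  [with X_1=1]  = -6
X_3 = min(X_1, X_2) - 2  [with X_1=1, X_2=-6]  = -8

-8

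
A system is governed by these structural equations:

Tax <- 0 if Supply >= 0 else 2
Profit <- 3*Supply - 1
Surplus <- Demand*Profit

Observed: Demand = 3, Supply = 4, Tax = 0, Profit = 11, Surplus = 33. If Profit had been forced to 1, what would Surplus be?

3

Intervening sets Profit = 1 and removes its equation (Profit <- 3*Supply - 1).
Surplus = Demand*Profit  [with Demand=3, Profit=1]  = 3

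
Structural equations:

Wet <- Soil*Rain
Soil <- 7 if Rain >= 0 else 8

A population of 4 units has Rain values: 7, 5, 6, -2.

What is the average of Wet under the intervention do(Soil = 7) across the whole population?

28

Under do(Soil=7), Soil's equation is replaced by Soil=7 for every unit. Per-unit Wet: 49, 35, 42, -14. Mean = 28.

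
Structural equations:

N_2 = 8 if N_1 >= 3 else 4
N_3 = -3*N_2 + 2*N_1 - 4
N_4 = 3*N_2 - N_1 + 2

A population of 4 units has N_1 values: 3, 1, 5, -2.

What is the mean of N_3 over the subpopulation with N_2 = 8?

-20

Observing N_2=8 restricts to units where N_2's equation naturally yields 8: N_1 ∈ {3, 5}. In that subpopulation N_3 = -22, -18, mean -20.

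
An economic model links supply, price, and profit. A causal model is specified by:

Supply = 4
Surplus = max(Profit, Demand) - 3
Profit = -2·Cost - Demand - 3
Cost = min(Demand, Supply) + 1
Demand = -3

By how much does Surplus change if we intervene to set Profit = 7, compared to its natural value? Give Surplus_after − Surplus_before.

Intervening sets Profit = 7 and removes its equation (Profit = -2·Cost - Demand - 3).
Surplus = max(Profit, Demand) - 3  [with Profit=7, Demand=-3]  = 4
Without intervention: Cost = min(Demand, Supply) + 1  [with Demand=-3, Supply=4]  = -2; Profit = -2·Cost - Demand - 3  [with Cost=-2, Demand=-3]  = 4; Surplus = max(Profit, Demand) - 3  [with Profit=4, Demand=-3]  = 1.
Change = 4 − 1 = 3.

3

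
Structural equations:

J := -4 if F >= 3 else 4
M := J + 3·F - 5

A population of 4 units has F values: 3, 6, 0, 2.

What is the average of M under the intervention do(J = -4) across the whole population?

do(J=-4) breaks J's dependence on F. With J=-4 fixed, M across the units is 0, 9, -9, -3, mean -0.75.

-0.75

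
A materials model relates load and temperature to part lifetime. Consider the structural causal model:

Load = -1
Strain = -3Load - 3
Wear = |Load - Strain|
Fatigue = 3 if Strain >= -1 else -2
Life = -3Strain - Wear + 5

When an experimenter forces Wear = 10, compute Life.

do(Wear=10) replaces the equation Wear = |Load - Strain| with the constant Wear = 10.
Strain = -3Load - 3  [with Load=-1]  = 0
Life = -3Strain - Wear + 5  [with Strain=0, Wear=10]  = -5

-5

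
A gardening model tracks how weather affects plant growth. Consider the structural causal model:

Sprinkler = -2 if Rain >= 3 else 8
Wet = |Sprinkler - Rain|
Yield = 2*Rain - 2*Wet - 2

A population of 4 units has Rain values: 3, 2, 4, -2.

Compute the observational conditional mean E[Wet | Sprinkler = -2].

5.5

E[Wet|Sprinkler=-2] averages over only the 2 units with Sprinkler=-2 (Rain = 3, 4): Wet = 5, 6, mean 5.5.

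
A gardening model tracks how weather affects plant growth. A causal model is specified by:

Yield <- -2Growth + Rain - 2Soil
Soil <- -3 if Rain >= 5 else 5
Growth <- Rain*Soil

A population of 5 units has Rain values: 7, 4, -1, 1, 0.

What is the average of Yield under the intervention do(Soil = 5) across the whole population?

-29.8

Every unit gets Soil=5 under the intervention. Yield values become -73, -46, -1, -19, -10; E[Yield|do(Soil=5)] = -29.8.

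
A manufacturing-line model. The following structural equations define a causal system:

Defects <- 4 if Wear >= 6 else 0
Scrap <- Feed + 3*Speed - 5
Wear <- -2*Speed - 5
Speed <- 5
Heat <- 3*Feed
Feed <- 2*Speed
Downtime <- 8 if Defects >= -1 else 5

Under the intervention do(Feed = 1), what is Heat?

The intervention breaks the incoming arrows to Feed: Feed <- 2*Speed no longer applies, and Feed = 1.
Heat = 3*Feed  [with Feed=1]  = 3

3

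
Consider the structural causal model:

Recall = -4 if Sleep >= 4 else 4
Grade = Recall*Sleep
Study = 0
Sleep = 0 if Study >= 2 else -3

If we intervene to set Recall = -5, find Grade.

15

The intervention breaks the incoming arrows to Recall: Recall = -4 if Sleep >= 4 else 4 no longer applies, and Recall = -5.
Sleep = 0 if Study >= 2 else -3  [with Study=0]  = -3
Grade = Recall*Sleep  [with Recall=-5, Sleep=-3]  = 15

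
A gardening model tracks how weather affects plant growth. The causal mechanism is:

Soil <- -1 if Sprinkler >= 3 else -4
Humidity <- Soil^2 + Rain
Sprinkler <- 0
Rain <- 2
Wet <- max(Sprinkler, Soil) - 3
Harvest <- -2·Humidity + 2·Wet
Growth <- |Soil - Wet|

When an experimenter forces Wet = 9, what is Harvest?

The intervention breaks the incoming arrows to Wet: Wet <- max(Sprinkler, Soil) - 3 no longer applies, and Wet = 9.
Soil = -1 if Sprinkler >= 3 else -4  [with Sprinkler=0]  = -4
Humidity = Soil^2 + Rain  [with Soil=-4, Rain=2]  = 18
Harvest = -2·Humidity + 2·Wet  [with Humidity=18, Wet=9]  = -18

-18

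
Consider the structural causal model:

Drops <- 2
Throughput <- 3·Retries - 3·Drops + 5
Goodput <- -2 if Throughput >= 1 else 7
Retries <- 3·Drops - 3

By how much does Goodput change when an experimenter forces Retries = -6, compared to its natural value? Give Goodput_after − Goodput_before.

Under do(Retries=-6), the mechanism Retries <- 3·Drops - 3 is discarded; Retries is fixed at -6.
Throughput = 3·Retries - 3·Drops + 5  [with Retries=-6, Drops=2]  = -19
Goodput = -2 if Throughput >= 1 else 7  [with Throughput=-19]  = 7
Without intervention: Retries = 3·Drops - 3  [with Drops=2]  = 3; Throughput = 3·Retries - 3·Drops + 5  [with Retries=3, Drops=2]  = 8; Goodput = -2 if Throughput >= 1 else 7  [with Throughput=8]  = -2.
Change = 7 − (-2) = 9.

9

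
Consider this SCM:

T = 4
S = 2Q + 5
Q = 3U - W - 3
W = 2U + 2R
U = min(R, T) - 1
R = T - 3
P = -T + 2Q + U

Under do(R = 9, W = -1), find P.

The joint intervention fixes R = 9, W = -1, removing each variable's own equation.
U = min(R, T) - 1  [with R=9, T=4]  = 3
Q = 3U - W - 3  [with U=3, W=-1]  = 7
P = -T + 2Q + U  [with T=4, Q=7, U=3]  = 13

13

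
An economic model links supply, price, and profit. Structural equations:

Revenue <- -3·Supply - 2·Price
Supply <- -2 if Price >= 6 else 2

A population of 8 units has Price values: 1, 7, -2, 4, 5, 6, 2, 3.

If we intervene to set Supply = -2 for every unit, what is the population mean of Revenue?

do(Supply=-2) breaks Supply's dependence on Price. With Supply=-2 fixed, Revenue across the units is 4, -8, 10, -2, -4, -6, 2, 0, mean -0.5.

-0.5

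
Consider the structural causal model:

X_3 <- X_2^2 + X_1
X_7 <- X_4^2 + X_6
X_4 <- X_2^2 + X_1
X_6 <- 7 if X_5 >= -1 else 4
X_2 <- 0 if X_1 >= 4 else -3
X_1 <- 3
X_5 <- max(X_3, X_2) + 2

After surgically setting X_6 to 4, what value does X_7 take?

Intervening sets X_6 = 4 and removes its equation (X_6 <- 7 if X_5 >= -1 else 4).
X_2 = 0 if X_1 >= 4 else -3  [with X_1=3]  = -3
X_4 = X_2^2 + X_1  [with X_2=-3, X_1=3]  = 12
X_7 = X_4^2 + X_6  [with X_4=12, X_6=4]  = 148

148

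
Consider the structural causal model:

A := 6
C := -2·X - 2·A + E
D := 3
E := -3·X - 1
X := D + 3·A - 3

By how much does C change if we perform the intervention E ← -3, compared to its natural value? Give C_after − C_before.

Intervening sets E = -3 and removes its equation (E := -3·X - 1).
X = D + 3·A - 3  [with D=3, A=6]  = 18
C = -2·X - 2·A + E  [with X=18, A=6, E=-3]  = -51
Without intervention: X = D + 3·A - 3  [with D=3, A=6]  = 18; E = -3·X - 1  [with X=18]  = -55; C = -2·X - 2·A + E  [with X=18, A=6, E=-55]  = -103.
Change = -51 − (-103) = 52.

52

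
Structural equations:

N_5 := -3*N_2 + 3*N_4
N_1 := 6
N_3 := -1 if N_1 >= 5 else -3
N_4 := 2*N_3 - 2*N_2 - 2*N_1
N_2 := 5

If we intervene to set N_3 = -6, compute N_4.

-34

The intervention breaks the incoming arrows to N_3: N_3 := -1 if N_1 >= 5 else -3 no longer applies, and N_3 = -6.
N_4 = 2*N_3 - 2*N_2 - 2*N_1  [with N_3=-6, N_2=5, N_1=6]  = -34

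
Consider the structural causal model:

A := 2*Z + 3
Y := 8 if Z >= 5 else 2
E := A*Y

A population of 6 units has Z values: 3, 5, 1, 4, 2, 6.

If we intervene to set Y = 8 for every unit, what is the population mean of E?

The intervention sets Y=8 in all 6 units regardless of Z. Recomputing E per unit gives 72, 104, 40, 88, 56, 120; average 80.

80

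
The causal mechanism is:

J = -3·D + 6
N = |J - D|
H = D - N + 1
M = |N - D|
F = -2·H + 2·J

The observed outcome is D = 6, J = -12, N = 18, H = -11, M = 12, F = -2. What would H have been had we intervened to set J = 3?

Under do(J=3), the mechanism J = -3·D + 6 is discarded; J is fixed at 3.
N = |J - D|  [with J=3, D=6]  = 3
H = D - N + 1  [with D=6, N=3]  = 4

4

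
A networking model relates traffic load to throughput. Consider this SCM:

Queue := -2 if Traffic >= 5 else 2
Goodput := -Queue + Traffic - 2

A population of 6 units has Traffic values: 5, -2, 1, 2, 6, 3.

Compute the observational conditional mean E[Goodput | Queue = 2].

-3

E[Goodput|Queue=2] averages over only the 4 units with Queue=2 (Traffic = -2, 1, 2, 3): Goodput = -6, -3, -2, -1, mean -3.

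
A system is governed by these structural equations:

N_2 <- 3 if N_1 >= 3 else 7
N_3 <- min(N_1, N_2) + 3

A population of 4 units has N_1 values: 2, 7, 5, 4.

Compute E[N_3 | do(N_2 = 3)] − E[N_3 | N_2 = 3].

-0.25

Every unit gets N_2=3 under the intervention. N_3 values become 5, 6, 6, 6; E[N_3|do(N_2=3)] = 5.75.
E[N_3|N_2=3] averages over only the 3 units with N_2=3 (N_1 = 7, 5, 4): N_3 = 6, 6, 6, mean 6.
Difference = 5.75 − 6 = -0.25.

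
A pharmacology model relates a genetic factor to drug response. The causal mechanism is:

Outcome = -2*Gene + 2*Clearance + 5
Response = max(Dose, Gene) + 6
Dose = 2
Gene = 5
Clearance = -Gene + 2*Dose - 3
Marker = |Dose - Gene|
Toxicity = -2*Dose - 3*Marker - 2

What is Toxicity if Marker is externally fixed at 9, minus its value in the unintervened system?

-18

do(Marker=9) replaces the equation Marker = |Dose - Gene| with the constant Marker = 9.
Toxicity = -2*Dose - 3*Marker - 2  [with Dose=2, Marker=9]  = -33
Without intervention: Marker = |Dose - Gene|  [with Dose=2, Gene=5]  = 3; Toxicity = -2*Dose - 3*Marker - 2  [with Dose=2, Marker=3]  = -15.
Change = -33 − (-15) = -18.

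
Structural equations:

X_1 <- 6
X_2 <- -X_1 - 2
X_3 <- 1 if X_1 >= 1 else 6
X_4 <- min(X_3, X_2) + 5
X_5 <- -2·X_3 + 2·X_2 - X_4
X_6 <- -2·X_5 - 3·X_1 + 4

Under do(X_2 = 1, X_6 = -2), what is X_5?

-6

Setting X_2 = 1, X_6 = -2 by intervention discards those variables' equations.
X_3 = 1 if X_1 >= 1 else 6  [with X_1=6]  = 1
X_4 = min(X_3, X_2) + 5  [with X_3=1, X_2=1]  = 6
X_5 = -2·X_3 + 2·X_2 - X_4  [with X_3=1, X_2=1, X_4=6]  = -6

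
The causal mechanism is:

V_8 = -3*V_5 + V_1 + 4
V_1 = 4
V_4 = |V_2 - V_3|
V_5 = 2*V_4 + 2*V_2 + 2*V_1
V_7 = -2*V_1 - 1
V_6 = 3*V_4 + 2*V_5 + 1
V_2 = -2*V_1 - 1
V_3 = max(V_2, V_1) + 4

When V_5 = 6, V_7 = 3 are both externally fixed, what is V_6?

64

Under do(V_5 = 6, V_7 = 3), each intervened variable's structural equation is replaced by its fixed value.
V_2 = -2*V_1 - 1  [with V_1=4]  = -9
V_3 = max(V_2, V_1) + 4  [with V_2=-9, V_1=4]  = 8
V_4 = |V_2 - V_3|  [with V_2=-9, V_3=8]  = 17
V_6 = 3*V_4 + 2*V_5 + 1  [with V_4=17, V_5=6]  = 64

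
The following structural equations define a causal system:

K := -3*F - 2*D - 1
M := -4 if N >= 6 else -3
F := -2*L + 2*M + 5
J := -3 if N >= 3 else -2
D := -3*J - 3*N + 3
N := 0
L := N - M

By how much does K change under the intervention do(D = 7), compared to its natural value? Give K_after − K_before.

Under do(D=7), the mechanism D := -3*J - 3*N + 3 is discarded; D is fixed at 7.
M = -4 if N >= 6 else -3  [with N=0]  = -3
L = N - M  [with N=0, M=-3]  = 3
F = -2*L + 2*M + 5  [with L=3, M=-3]  = -7
K = -3*F - 2*D - 1  [with F=-7, D=7]  = 6
Without intervention: M = -4 if N >= 6 else -3  [with N=0]  = -3; J = -3 if N >= 3 else -2  [with N=0]  = -2; L = N - M  [with N=0, M=-3]  = 3; D = -3*J - 3*N + 3  [with J=-2, N=0]  = 9; F = -2*L + 2*M + 5  [with L=3, M=-3]  = -7; K = -3*F - 2*D - 1  [with F=-7, D=9]  = 2.
Change = 6 − 2 = 4.

4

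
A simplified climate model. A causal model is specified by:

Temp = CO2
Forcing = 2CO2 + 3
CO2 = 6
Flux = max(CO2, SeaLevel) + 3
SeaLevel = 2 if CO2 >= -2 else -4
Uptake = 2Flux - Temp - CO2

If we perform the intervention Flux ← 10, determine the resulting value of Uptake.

The intervention breaks the incoming arrows to Flux: Flux = max(CO2, SeaLevel) + 3 no longer applies, and Flux = 10.
Temp = CO2  [with CO2=6]  = 6
Uptake = 2Flux - Temp - CO2  [with Flux=10, Temp=6, CO2=6]  = 8

8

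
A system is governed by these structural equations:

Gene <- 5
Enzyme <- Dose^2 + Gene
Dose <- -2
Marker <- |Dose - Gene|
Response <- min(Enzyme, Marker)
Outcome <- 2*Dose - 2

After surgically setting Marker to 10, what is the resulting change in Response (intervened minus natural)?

2

Intervening sets Marker = 10 and removes its equation (Marker <- |Dose - Gene|).
Enzyme = Dose^2 + Gene  [with Dose=-2, Gene=5]  = 9
Response = min(Enzyme, Marker)  [with Enzyme=9, Marker=10]  = 9
Without intervention: Enzyme = Dose^2 + Gene  [with Dose=-2, Gene=5]  = 9; Marker = |Dose - Gene|  [with Dose=-2, Gene=5]  = 7; Response = min(Enzyme, Marker)  [with Enzyme=9, Marker=7]  = 7.
Change = 9 − 7 = 2.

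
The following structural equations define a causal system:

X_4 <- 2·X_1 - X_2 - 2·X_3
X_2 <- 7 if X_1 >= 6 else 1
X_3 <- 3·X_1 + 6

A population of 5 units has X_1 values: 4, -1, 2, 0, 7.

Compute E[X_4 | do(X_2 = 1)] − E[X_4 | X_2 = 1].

-4.6

Under do(X_2=1), X_2's equation is replaced by X_2=1 for every unit. Per-unit X_4: -29, -9, -21, -13, -41. Mean = -22.6.
Conditioning on X_2=1 selects the 4 unit(s) with X_1 ∈ {4, -1, 2, 0}. Their X_4 values: -29, -9, -21, -13. Mean = -18.
Difference = -22.6 − (-18) = -4.6.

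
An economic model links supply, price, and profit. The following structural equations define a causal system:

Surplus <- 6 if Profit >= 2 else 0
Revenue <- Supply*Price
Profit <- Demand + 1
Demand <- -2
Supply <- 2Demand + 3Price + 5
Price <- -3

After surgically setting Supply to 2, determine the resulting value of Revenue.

-6

The intervention breaks the incoming arrows to Supply: Supply <- 2Demand + 3Price + 5 no longer applies, and Supply = 2.
Revenue = Supply*Price  [with Supply=2, Price=-3]  = -6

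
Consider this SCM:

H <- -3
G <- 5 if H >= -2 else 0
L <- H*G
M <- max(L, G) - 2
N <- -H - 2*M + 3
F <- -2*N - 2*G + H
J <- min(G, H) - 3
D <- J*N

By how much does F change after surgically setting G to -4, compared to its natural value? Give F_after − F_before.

Under do(G=-4), the mechanism G <- 5 if H >= -2 else 0 is discarded; G is fixed at -4.
L = H*G  [with H=-3, G=-4]  = 12
M = max(L, G) - 2  [with L=12, G=-4]  = 10
N = -H - 2*M + 3  [with H=-3, M=10]  = -14
F = -2*N - 2*G + H  [with N=-14, G=-4, H=-3]  = 33
Without intervention: G = 5 if H >= -2 else 0  [with H=-3]  = 0; L = H*G  [with H=-3, G=0]  = 0; M = max(L, G) - 2  [with L=0, G=0]  = -2; N = -H - 2*M + 3  [with H=-3, M=-2]  = 10; F = -2*N - 2*G + H  [with N=10, G=0, H=-3]  = -23.
Change = 33 − (-23) = 56.

56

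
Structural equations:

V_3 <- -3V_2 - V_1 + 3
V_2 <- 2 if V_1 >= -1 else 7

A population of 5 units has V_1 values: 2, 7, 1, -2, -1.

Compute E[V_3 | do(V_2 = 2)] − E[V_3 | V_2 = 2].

Every unit gets V_2=2 under the intervention. V_3 values become -5, -10, -4, -1, -2; E[V_3|do(V_2=2)] = -4.4.
Conditioning on V_2=2 selects the 4 unit(s) with V_1 ∈ {2, 7, 1, -1}. Their V_3 values: -5, -10, -4, -2. Mean = -5.25.
Difference = -4.4 − (-5.25) = 0.85.

0.85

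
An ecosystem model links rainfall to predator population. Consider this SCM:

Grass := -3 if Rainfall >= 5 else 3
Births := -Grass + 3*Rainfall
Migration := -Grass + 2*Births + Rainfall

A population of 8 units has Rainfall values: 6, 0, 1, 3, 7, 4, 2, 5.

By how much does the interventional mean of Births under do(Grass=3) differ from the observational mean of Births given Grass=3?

4.5

Under do(Grass=3), Grass's equation is replaced by Grass=3 for every unit. Per-unit Births: 15, -3, 0, 6, 18, 9, 3, 12. Mean = 7.5.
E[Births|Grass=3] averages over only the 5 units with Grass=3 (Rainfall = 0, 1, 3, 4, 2): Births = -3, 0, 6, 9, 3, mean 3.
Difference = 7.5 − 3 = 4.5.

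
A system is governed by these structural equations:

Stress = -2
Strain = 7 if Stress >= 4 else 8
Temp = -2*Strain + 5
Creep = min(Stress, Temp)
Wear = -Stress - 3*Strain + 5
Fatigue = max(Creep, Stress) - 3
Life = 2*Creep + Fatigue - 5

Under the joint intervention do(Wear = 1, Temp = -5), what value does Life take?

-20

The joint intervention fixes Wear = 1, Temp = -5, removing each variable's own equation.
Creep = min(Stress, Temp)  [with Stress=-2, Temp=-5]  = -5
Fatigue = max(Creep, Stress) - 3  [with Creep=-5, Stress=-2]  = -5
Life = 2*Creep + Fatigue - 5  [with Creep=-5, Fatigue=-5]  = -20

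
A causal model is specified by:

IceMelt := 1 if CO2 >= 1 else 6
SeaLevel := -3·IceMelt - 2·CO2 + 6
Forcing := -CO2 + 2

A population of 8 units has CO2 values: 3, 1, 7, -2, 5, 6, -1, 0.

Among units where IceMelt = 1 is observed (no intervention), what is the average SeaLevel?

E[SeaLevel|IceMelt=1] averages over only the 5 units with IceMelt=1 (CO2 = 3, 1, 7, 5, 6): SeaLevel = -3, 1, -11, -7, -9, mean -5.8.

-5.8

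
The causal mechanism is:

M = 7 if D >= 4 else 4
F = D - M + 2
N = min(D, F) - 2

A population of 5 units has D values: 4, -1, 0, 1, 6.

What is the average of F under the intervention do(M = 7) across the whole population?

Every unit gets M=7 under the intervention. F values become -1, -6, -5, -4, 1; E[F|do(M=7)] = -3.

-3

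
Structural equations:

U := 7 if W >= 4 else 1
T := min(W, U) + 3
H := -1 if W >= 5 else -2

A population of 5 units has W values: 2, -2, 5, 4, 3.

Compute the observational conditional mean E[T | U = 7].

7.5

Observing U=7 restricts to units where U's equation naturally yields 7: W ∈ {5, 4}. In that subpopulation T = 8, 7, mean 7.5.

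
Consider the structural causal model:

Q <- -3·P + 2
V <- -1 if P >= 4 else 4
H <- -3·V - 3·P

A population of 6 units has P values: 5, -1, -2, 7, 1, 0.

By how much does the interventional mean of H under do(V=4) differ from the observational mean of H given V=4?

The intervention sets V=4 in all 6 units regardless of P. Recomputing H per unit gives -27, -9, -6, -33, -15, -12; average -17.
Observing V=4 restricts to units where V's equation naturally yields 4: P ∈ {-1, -2, 1, 0}. In that subpopulation H = -9, -6, -15, -12, mean -10.5.
Difference = -17 − (-10.5) = -6.5.

-6.5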